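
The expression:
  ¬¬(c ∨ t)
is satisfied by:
  {t: True, c: True}
  {t: True, c: False}
  {c: True, t: False}


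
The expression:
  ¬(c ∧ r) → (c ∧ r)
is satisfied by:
  {r: True, c: True}


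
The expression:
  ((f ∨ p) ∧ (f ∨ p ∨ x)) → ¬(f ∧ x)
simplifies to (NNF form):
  ¬f ∨ ¬x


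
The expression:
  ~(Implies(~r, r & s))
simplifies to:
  ~r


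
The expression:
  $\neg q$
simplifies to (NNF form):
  $\neg q$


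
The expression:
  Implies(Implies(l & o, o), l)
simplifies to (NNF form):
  l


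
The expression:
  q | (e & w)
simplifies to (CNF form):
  (e | q) & (q | w)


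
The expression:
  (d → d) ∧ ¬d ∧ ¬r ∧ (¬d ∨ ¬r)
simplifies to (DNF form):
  ¬d ∧ ¬r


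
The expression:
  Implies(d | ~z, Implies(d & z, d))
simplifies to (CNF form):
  True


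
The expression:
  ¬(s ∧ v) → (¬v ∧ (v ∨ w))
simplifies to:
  (s ∧ v) ∨ (w ∧ ¬v)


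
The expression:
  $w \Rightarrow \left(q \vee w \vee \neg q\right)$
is always true.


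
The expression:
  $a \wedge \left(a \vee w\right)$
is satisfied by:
  {a: True}


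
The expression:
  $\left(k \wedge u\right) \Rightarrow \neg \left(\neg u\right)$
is always true.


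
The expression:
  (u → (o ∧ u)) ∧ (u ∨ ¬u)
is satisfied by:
  {o: True, u: False}
  {u: False, o: False}
  {u: True, o: True}


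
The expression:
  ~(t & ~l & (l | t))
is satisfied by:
  {l: True, t: False}
  {t: False, l: False}
  {t: True, l: True}


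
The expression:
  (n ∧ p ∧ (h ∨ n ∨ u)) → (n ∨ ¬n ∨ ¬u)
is always true.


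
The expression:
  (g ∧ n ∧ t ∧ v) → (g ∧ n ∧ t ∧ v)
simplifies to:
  True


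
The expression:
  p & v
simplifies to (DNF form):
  p & v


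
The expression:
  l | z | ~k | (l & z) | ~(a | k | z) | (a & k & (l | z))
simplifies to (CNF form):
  l | z | ~k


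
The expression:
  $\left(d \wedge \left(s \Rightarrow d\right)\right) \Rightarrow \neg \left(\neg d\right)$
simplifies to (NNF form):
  $\text{True}$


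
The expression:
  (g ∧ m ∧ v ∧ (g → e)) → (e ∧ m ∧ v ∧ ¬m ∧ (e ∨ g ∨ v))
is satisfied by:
  {g: False, m: False, e: False, v: False}
  {v: True, g: False, m: False, e: False}
  {e: True, g: False, m: False, v: False}
  {v: True, e: True, g: False, m: False}
  {m: True, v: False, g: False, e: False}
  {v: True, m: True, g: False, e: False}
  {e: True, m: True, v: False, g: False}
  {v: True, e: True, m: True, g: False}
  {g: True, e: False, m: False, v: False}
  {v: True, g: True, e: False, m: False}
  {e: True, g: True, v: False, m: False}
  {v: True, e: True, g: True, m: False}
  {m: True, g: True, e: False, v: False}
  {v: True, m: True, g: True, e: False}
  {e: True, m: True, g: True, v: False}


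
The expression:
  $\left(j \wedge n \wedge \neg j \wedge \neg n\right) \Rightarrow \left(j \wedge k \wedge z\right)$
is always true.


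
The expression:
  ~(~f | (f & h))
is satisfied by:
  {f: True, h: False}


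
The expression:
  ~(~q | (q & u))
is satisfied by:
  {q: True, u: False}


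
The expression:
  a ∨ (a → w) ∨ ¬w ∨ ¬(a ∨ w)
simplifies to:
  True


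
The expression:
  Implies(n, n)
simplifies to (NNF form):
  True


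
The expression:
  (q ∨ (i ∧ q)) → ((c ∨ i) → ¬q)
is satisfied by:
  {i: False, q: False, c: False}
  {c: True, i: False, q: False}
  {i: True, c: False, q: False}
  {c: True, i: True, q: False}
  {q: True, c: False, i: False}


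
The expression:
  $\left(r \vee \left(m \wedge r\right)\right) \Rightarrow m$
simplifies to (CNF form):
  $m \vee \neg r$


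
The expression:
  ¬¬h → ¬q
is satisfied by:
  {h: False, q: False}
  {q: True, h: False}
  {h: True, q: False}


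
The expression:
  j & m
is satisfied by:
  {m: True, j: True}


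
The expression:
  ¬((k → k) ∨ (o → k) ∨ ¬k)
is never true.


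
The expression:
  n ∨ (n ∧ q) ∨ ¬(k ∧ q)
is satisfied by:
  {n: True, k: False, q: False}
  {k: False, q: False, n: False}
  {n: True, q: True, k: False}
  {q: True, k: False, n: False}
  {n: True, k: True, q: False}
  {k: True, n: False, q: False}
  {n: True, q: True, k: True}


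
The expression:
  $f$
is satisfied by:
  {f: True}


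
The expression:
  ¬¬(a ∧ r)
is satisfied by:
  {r: True, a: True}


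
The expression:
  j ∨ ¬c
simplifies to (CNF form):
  j ∨ ¬c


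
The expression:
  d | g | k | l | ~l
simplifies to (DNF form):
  True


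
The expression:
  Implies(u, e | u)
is always true.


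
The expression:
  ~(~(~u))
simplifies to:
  ~u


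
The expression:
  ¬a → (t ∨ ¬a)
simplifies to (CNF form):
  True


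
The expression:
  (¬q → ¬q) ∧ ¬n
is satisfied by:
  {n: False}


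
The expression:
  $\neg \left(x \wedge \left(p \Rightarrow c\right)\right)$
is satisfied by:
  {p: True, c: False, x: False}
  {c: False, x: False, p: False}
  {p: True, c: True, x: False}
  {c: True, p: False, x: False}
  {x: True, p: True, c: False}


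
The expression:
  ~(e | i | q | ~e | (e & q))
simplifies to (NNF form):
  False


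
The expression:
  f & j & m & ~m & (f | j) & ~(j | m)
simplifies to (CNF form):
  False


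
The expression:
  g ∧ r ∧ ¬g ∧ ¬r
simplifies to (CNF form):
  False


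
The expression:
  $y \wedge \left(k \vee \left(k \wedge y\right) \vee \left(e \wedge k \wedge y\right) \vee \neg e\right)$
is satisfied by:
  {y: True, k: True, e: False}
  {y: True, e: False, k: False}
  {y: True, k: True, e: True}


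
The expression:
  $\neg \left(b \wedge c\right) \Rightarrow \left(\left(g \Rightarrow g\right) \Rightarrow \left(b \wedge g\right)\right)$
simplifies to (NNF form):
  $b \wedge \left(c \vee g\right)$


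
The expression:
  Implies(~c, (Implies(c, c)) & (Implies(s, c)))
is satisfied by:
  {c: True, s: False}
  {s: False, c: False}
  {s: True, c: True}


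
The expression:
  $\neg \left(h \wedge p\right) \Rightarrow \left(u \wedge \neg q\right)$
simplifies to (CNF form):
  $\left(h \vee u\right) \wedge \left(h \vee \neg q\right) \wedge \left(p \vee u\right) \wedge \left(p \vee \neg q\right)$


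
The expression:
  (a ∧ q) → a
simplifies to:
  True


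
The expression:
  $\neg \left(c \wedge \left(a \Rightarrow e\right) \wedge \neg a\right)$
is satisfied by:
  {a: True, c: False}
  {c: False, a: False}
  {c: True, a: True}


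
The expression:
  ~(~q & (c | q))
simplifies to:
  q | ~c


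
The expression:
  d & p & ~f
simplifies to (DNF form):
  d & p & ~f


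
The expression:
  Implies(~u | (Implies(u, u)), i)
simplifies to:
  i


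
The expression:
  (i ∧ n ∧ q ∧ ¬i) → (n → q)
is always true.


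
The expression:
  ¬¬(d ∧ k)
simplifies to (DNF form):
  d ∧ k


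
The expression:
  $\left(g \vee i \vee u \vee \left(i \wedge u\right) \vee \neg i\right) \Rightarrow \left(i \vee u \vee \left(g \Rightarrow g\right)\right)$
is always true.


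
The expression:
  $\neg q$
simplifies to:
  $\neg q$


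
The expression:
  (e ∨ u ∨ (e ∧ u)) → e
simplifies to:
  e ∨ ¬u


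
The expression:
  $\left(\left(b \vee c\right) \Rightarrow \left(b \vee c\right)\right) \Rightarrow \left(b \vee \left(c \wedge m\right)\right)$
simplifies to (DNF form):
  $b \vee \left(c \wedge m\right)$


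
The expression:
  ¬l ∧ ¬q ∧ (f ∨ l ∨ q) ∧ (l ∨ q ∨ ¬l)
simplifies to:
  f ∧ ¬l ∧ ¬q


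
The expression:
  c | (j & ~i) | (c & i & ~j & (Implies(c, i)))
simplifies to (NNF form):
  c | (j & ~i)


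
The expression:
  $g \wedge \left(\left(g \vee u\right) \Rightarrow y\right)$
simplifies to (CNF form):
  $g \wedge y$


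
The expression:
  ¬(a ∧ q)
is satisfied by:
  {q: False, a: False}
  {a: True, q: False}
  {q: True, a: False}


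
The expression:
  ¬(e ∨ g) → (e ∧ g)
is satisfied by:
  {e: True, g: True}
  {e: True, g: False}
  {g: True, e: False}


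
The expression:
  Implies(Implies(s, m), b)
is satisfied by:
  {b: True, s: True, m: False}
  {b: True, s: False, m: False}
  {b: True, m: True, s: True}
  {b: True, m: True, s: False}
  {s: True, m: False, b: False}


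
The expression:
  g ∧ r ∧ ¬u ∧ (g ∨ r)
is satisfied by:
  {r: True, g: True, u: False}


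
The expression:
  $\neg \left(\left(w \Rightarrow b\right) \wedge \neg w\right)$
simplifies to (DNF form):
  $w$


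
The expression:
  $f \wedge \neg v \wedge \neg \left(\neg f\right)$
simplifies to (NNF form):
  $f \wedge \neg v$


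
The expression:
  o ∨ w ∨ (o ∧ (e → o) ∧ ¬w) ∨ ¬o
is always true.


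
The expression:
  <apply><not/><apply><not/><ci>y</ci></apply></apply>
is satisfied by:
  {y: True}


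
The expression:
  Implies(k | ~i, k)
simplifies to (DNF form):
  i | k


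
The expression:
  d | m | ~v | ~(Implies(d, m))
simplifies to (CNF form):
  d | m | ~v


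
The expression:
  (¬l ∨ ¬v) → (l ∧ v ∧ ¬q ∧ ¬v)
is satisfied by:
  {v: True, l: True}


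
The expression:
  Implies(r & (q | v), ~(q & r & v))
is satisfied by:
  {v: False, q: False, r: False}
  {r: True, v: False, q: False}
  {q: True, v: False, r: False}
  {r: True, q: True, v: False}
  {v: True, r: False, q: False}
  {r: True, v: True, q: False}
  {q: True, v: True, r: False}


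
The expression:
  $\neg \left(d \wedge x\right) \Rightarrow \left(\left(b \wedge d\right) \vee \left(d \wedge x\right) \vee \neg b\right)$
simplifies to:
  $d \vee \neg b$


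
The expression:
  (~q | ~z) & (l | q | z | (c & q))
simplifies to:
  (l & ~q) | (q & ~z) | (z & ~q)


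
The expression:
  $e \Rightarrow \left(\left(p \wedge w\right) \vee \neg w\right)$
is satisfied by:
  {p: True, w: False, e: False}
  {w: False, e: False, p: False}
  {p: True, e: True, w: False}
  {e: True, w: False, p: False}
  {p: True, w: True, e: False}
  {w: True, p: False, e: False}
  {p: True, e: True, w: True}


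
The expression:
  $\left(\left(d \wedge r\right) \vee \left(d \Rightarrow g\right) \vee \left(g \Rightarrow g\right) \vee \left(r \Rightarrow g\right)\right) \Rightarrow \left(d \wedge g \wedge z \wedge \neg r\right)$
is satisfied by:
  {z: True, d: True, g: True, r: False}


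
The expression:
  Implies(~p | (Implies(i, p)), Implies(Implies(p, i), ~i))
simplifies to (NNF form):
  ~i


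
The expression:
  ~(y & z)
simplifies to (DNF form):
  ~y | ~z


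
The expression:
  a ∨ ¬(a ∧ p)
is always true.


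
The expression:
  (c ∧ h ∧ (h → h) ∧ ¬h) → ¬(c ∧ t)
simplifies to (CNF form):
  True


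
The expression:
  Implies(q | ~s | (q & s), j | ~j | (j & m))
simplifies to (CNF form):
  True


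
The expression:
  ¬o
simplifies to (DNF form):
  ¬o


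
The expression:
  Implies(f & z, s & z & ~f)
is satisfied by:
  {z: False, f: False}
  {f: True, z: False}
  {z: True, f: False}


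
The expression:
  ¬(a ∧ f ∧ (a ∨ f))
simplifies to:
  ¬a ∨ ¬f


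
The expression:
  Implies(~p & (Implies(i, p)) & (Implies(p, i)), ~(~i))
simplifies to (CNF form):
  i | p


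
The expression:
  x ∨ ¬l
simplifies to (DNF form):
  x ∨ ¬l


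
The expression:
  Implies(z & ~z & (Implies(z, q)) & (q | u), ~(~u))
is always true.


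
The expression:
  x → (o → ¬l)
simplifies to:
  ¬l ∨ ¬o ∨ ¬x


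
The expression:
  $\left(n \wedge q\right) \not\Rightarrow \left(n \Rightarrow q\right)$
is never true.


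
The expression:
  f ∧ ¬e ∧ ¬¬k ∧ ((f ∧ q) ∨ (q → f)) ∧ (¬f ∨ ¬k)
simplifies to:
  False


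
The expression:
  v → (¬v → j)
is always true.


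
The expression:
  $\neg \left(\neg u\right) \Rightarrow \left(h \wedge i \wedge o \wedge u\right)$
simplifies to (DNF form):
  $\left(h \wedge i \wedge o\right) \vee \neg u$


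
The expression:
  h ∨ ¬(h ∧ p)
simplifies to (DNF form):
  True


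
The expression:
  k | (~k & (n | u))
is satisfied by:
  {n: True, k: True, u: True}
  {n: True, k: True, u: False}
  {n: True, u: True, k: False}
  {n: True, u: False, k: False}
  {k: True, u: True, n: False}
  {k: True, u: False, n: False}
  {u: True, k: False, n: False}


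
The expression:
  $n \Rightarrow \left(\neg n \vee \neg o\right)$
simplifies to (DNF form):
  $\neg n \vee \neg o$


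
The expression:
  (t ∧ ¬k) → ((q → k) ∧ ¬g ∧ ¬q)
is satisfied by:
  {k: True, q: False, g: False, t: False}
  {k: True, g: True, q: False, t: False}
  {k: True, q: True, g: False, t: False}
  {k: True, g: True, q: True, t: False}
  {k: False, q: False, g: False, t: False}
  {g: True, k: False, q: False, t: False}
  {q: True, k: False, g: False, t: False}
  {g: True, q: True, k: False, t: False}
  {t: True, k: True, q: False, g: False}
  {t: True, g: True, k: True, q: False}
  {t: True, k: True, q: True, g: False}
  {t: True, g: True, k: True, q: True}
  {t: True, k: False, q: False, g: False}


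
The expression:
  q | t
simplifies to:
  q | t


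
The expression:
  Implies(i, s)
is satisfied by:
  {s: True, i: False}
  {i: False, s: False}
  {i: True, s: True}


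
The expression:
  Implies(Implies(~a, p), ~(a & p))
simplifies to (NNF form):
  ~a | ~p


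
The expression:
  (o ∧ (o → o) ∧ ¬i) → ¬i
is always true.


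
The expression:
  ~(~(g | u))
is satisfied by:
  {g: True, u: True}
  {g: True, u: False}
  {u: True, g: False}


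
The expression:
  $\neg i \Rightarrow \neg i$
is always true.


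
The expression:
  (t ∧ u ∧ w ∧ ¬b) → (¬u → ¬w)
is always true.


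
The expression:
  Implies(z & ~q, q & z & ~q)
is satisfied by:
  {q: True, z: False}
  {z: False, q: False}
  {z: True, q: True}


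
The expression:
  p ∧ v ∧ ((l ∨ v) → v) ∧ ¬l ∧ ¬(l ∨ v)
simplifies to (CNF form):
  False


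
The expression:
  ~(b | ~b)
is never true.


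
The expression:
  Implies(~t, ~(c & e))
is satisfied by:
  {t: True, c: False, e: False}
  {c: False, e: False, t: False}
  {e: True, t: True, c: False}
  {e: True, c: False, t: False}
  {t: True, c: True, e: False}
  {c: True, t: False, e: False}
  {e: True, c: True, t: True}


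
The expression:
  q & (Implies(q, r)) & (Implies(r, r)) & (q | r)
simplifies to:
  q & r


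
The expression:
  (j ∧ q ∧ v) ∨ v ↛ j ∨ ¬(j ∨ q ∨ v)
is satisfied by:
  {v: True, j: False, q: False}
  {v: False, j: False, q: False}
  {q: True, v: True, j: False}
  {q: True, j: True, v: True}


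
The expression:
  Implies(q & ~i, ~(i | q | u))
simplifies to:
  i | ~q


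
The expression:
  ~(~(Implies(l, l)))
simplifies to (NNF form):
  True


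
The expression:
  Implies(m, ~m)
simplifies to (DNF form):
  ~m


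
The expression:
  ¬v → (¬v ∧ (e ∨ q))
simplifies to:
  e ∨ q ∨ v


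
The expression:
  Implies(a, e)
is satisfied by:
  {e: True, a: False}
  {a: False, e: False}
  {a: True, e: True}


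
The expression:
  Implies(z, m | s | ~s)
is always true.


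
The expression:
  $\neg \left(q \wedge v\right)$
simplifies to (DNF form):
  $\neg q \vee \neg v$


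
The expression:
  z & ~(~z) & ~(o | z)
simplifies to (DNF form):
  False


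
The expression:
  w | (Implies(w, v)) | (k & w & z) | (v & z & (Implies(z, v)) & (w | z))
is always true.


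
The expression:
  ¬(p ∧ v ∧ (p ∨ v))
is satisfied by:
  {p: False, v: False}
  {v: True, p: False}
  {p: True, v: False}


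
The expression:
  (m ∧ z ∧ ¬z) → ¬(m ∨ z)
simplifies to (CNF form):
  True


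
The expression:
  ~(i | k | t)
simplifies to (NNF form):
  ~i & ~k & ~t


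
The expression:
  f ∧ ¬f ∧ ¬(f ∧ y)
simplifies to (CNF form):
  False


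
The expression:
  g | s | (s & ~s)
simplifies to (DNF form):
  g | s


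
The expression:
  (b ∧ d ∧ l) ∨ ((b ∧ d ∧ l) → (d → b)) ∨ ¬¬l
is always true.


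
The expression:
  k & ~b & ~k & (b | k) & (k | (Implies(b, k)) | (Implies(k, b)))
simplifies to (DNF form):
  False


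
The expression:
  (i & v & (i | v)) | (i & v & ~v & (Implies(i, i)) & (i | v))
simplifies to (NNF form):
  i & v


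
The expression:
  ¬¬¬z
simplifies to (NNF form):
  ¬z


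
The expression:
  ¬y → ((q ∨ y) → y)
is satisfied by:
  {y: True, q: False}
  {q: False, y: False}
  {q: True, y: True}


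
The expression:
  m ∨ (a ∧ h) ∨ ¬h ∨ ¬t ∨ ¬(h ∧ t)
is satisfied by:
  {a: True, m: True, h: False, t: False}
  {a: True, h: False, t: False, m: False}
  {m: True, h: False, t: False, a: False}
  {m: False, h: False, t: False, a: False}
  {a: True, t: True, m: True, h: False}
  {a: True, t: True, m: False, h: False}
  {t: True, m: True, a: False, h: False}
  {t: True, a: False, h: False, m: False}
  {m: True, a: True, h: True, t: False}
  {a: True, h: True, m: False, t: False}
  {m: True, h: True, a: False, t: False}
  {h: True, a: False, t: False, m: False}
  {a: True, t: True, h: True, m: True}
  {a: True, t: True, h: True, m: False}
  {t: True, h: True, m: True, a: False}


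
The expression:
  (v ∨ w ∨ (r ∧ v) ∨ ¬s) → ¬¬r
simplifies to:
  r ∨ (s ∧ ¬v ∧ ¬w)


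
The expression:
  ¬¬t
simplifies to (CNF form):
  t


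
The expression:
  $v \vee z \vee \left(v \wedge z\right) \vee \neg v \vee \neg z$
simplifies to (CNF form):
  $\text{True}$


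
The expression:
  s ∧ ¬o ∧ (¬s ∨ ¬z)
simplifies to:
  s ∧ ¬o ∧ ¬z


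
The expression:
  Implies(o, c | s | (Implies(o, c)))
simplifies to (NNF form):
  c | s | ~o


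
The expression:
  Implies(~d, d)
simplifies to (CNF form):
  d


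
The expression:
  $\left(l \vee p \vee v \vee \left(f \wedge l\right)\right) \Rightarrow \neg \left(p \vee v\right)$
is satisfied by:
  {v: False, p: False}


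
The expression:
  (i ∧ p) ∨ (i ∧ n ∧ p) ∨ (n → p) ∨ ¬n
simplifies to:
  p ∨ ¬n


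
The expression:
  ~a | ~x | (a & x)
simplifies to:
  True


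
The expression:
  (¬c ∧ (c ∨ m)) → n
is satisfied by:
  {n: True, c: True, m: False}
  {n: True, m: False, c: False}
  {c: True, m: False, n: False}
  {c: False, m: False, n: False}
  {n: True, c: True, m: True}
  {n: True, m: True, c: False}
  {c: True, m: True, n: False}


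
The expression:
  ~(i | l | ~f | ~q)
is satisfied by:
  {f: True, q: True, i: False, l: False}


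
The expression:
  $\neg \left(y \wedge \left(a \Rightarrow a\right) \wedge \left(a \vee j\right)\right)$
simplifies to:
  $\left(\neg a \wedge \neg j\right) \vee \neg y$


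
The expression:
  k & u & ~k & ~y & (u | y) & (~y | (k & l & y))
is never true.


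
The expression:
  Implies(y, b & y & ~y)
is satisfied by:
  {y: False}


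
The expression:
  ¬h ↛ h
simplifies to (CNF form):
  True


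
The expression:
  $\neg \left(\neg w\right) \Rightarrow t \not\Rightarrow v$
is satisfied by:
  {t: True, v: False, w: False}
  {v: False, w: False, t: False}
  {t: True, v: True, w: False}
  {v: True, t: False, w: False}
  {w: True, t: True, v: False}


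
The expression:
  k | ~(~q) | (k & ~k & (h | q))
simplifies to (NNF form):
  k | q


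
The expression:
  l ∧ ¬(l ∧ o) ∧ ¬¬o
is never true.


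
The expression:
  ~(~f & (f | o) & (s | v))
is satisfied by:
  {f: True, v: False, s: False, o: False}
  {f: True, s: True, v: False, o: False}
  {f: True, v: True, s: False, o: False}
  {f: True, s: True, v: True, o: False}
  {f: False, v: False, s: False, o: False}
  {s: True, f: False, v: False, o: False}
  {v: True, f: False, s: False, o: False}
  {s: True, v: True, f: False, o: False}
  {o: True, f: True, v: False, s: False}
  {o: True, s: True, f: True, v: False}
  {o: True, f: True, v: True, s: False}
  {o: True, s: True, f: True, v: True}
  {o: True, f: False, v: False, s: False}


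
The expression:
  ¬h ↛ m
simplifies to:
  ¬h ∧ ¬m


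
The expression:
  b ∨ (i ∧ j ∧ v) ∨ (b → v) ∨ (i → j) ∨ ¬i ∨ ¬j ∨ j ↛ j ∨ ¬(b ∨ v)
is always true.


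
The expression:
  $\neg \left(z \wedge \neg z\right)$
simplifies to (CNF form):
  $\text{True}$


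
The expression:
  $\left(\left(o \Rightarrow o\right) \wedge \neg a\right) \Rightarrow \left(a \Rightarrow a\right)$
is always true.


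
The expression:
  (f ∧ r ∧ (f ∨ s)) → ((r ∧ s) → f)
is always true.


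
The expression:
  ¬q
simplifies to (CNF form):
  ¬q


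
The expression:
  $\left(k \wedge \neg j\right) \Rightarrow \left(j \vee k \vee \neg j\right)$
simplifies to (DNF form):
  $\text{True}$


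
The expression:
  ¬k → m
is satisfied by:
  {k: True, m: True}
  {k: True, m: False}
  {m: True, k: False}


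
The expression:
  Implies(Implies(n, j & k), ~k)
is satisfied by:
  {n: True, j: False, k: False}
  {j: False, k: False, n: False}
  {n: True, j: True, k: False}
  {j: True, n: False, k: False}
  {k: True, n: True, j: False}


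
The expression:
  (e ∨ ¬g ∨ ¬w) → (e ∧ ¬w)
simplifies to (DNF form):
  (e ∧ ¬e) ∨ (e ∧ ¬w) ∨ (e ∧ g ∧ ¬e) ∨ (e ∧ g ∧ ¬w) ∨ (e ∧ w ∧ ¬e) ∨ (e ∧ w ∧ ¬w) ∨ (g ∧ w ∧ ¬e) ∨ (g ∧ w ∧ ¬w)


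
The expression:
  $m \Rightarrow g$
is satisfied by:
  {g: True, m: False}
  {m: False, g: False}
  {m: True, g: True}


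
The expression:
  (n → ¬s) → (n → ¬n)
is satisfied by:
  {s: True, n: False}
  {n: False, s: False}
  {n: True, s: True}


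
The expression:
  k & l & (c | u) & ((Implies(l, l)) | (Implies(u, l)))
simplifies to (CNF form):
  k & l & (c | u)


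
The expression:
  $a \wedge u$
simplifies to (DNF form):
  $a \wedge u$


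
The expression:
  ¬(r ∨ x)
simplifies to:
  ¬r ∧ ¬x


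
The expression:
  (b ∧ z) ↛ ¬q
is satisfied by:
  {z: True, b: True, q: True}


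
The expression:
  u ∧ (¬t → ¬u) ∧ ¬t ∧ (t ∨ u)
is never true.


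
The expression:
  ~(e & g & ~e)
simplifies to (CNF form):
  True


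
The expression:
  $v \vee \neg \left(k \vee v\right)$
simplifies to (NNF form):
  $v \vee \neg k$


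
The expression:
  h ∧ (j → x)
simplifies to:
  h ∧ (x ∨ ¬j)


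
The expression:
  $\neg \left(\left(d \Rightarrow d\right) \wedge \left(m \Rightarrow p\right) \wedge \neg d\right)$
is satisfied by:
  {d: True, m: True, p: False}
  {d: True, p: False, m: False}
  {d: True, m: True, p: True}
  {d: True, p: True, m: False}
  {m: True, p: False, d: False}


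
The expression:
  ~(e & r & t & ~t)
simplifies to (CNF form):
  True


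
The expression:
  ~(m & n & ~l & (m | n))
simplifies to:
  l | ~m | ~n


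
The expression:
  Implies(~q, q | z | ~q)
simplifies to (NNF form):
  True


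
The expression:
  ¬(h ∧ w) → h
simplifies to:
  h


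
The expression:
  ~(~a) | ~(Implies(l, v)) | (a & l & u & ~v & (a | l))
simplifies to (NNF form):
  a | (l & ~v)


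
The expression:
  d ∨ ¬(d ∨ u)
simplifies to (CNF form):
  d ∨ ¬u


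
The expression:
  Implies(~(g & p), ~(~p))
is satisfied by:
  {p: True}


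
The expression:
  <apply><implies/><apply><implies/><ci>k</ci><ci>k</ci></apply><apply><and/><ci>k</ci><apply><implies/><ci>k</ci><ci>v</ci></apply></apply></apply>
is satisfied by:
  {k: True, v: True}


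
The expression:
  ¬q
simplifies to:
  ¬q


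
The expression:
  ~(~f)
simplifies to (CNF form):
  f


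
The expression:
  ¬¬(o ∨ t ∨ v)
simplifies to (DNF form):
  o ∨ t ∨ v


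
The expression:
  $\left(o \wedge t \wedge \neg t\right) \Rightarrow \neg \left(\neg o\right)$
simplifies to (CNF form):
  $\text{True}$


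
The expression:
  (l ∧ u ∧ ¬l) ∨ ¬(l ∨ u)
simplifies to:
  ¬l ∧ ¬u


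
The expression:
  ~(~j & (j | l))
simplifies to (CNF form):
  j | ~l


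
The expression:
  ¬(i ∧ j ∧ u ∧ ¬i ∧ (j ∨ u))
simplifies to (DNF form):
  True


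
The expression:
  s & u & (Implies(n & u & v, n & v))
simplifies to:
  s & u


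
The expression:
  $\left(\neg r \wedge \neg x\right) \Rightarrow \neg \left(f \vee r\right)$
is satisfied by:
  {x: True, r: True, f: False}
  {x: True, r: False, f: False}
  {r: True, x: False, f: False}
  {x: False, r: False, f: False}
  {f: True, x: True, r: True}
  {f: True, x: True, r: False}
  {f: True, r: True, x: False}


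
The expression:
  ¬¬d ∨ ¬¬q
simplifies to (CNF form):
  d ∨ q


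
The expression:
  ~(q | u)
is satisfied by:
  {q: False, u: False}


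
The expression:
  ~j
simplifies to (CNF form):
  ~j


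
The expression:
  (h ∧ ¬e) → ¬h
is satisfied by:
  {e: True, h: False}
  {h: False, e: False}
  {h: True, e: True}


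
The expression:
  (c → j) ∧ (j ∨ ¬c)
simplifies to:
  j ∨ ¬c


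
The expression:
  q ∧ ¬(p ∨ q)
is never true.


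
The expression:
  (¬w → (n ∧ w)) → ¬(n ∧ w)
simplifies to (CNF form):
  ¬n ∨ ¬w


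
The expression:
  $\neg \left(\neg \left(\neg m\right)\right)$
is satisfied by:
  {m: False}


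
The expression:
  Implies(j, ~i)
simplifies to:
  ~i | ~j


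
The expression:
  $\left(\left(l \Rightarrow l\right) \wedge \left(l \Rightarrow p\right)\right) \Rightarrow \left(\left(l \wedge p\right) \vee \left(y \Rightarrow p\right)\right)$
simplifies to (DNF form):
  $l \vee p \vee \neg y$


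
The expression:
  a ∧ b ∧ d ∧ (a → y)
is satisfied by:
  {a: True, b: True, d: True, y: True}


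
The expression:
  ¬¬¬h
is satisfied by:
  {h: False}


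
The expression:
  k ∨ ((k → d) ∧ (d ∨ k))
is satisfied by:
  {d: True, k: True}
  {d: True, k: False}
  {k: True, d: False}


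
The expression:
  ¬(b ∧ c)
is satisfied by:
  {c: False, b: False}
  {b: True, c: False}
  {c: True, b: False}


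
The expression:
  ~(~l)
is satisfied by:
  {l: True}


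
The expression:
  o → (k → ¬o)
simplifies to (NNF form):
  ¬k ∨ ¬o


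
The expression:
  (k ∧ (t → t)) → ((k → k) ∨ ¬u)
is always true.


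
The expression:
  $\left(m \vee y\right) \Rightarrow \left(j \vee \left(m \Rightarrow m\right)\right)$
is always true.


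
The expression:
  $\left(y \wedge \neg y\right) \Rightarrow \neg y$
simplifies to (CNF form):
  $\text{True}$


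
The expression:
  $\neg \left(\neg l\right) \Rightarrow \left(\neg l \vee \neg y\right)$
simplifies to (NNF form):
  $\neg l \vee \neg y$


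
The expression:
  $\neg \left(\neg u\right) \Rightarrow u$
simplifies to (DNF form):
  $\text{True}$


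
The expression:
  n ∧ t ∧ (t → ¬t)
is never true.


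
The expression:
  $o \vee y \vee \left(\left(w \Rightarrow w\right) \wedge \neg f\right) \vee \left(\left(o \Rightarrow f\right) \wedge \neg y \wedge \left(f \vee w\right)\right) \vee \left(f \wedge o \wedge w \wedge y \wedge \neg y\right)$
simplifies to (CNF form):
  $\text{True}$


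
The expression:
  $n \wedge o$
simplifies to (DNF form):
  $n \wedge o$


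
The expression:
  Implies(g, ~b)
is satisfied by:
  {g: False, b: False}
  {b: True, g: False}
  {g: True, b: False}


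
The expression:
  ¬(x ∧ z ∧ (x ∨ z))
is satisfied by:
  {z: False, x: False}
  {x: True, z: False}
  {z: True, x: False}


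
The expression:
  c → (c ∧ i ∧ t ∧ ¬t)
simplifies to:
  ¬c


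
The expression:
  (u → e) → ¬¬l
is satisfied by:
  {l: True, u: True, e: False}
  {l: True, e: False, u: False}
  {l: True, u: True, e: True}
  {l: True, e: True, u: False}
  {u: True, e: False, l: False}


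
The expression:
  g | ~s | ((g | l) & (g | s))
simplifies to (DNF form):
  g | l | ~s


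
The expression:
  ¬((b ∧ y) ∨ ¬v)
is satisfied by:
  {v: True, y: False, b: False}
  {b: True, v: True, y: False}
  {y: True, v: True, b: False}


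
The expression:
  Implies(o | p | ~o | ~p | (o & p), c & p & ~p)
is never true.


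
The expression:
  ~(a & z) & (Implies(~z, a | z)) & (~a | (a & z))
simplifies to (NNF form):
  z & ~a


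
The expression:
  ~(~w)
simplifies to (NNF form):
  w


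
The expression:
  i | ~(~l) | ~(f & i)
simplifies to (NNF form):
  True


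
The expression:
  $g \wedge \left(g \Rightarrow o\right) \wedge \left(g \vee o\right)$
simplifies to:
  $g \wedge o$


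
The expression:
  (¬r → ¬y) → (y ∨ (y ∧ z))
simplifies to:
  y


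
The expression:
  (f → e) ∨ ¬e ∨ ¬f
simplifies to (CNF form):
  True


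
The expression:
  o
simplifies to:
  o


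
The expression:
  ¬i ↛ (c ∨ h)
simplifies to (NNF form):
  ¬c ∧ ¬h ∧ ¬i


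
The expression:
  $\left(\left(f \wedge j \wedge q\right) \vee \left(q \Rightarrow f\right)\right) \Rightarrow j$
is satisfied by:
  {j: True, q: True, f: False}
  {j: True, q: False, f: False}
  {f: True, j: True, q: True}
  {f: True, j: True, q: False}
  {q: True, f: False, j: False}


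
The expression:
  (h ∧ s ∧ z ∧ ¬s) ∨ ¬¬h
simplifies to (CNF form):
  h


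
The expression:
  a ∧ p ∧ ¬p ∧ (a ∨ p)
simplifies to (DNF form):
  False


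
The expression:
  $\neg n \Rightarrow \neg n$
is always true.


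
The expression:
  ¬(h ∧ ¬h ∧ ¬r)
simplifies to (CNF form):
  True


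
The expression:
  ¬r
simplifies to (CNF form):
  ¬r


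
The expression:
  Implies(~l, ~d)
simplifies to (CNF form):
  l | ~d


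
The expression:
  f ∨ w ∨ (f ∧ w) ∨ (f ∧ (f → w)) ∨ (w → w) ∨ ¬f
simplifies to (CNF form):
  True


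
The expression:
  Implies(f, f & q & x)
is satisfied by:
  {x: True, q: True, f: False}
  {x: True, q: False, f: False}
  {q: True, x: False, f: False}
  {x: False, q: False, f: False}
  {f: True, x: True, q: True}


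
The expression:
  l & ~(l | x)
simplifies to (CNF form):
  False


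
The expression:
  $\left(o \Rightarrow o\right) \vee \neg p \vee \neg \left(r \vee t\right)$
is always true.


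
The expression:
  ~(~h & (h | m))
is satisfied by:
  {h: True, m: False}
  {m: False, h: False}
  {m: True, h: True}


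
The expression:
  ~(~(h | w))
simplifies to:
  h | w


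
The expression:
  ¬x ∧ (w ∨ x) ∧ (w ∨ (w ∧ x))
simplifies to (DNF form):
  w ∧ ¬x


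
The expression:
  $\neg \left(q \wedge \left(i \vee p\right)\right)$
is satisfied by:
  {i: False, q: False, p: False}
  {p: True, i: False, q: False}
  {i: True, p: False, q: False}
  {p: True, i: True, q: False}
  {q: True, p: False, i: False}


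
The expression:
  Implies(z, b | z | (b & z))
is always true.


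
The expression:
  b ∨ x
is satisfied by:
  {b: True, x: True}
  {b: True, x: False}
  {x: True, b: False}


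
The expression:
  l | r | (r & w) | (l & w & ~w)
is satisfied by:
  {r: True, l: True}
  {r: True, l: False}
  {l: True, r: False}


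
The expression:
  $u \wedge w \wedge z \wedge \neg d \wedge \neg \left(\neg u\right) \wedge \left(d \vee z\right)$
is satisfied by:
  {z: True, u: True, w: True, d: False}


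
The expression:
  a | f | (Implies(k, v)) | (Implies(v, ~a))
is always true.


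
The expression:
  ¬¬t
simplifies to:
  t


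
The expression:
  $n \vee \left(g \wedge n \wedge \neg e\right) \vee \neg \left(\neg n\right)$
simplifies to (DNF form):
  $n$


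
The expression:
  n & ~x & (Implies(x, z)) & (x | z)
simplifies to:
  n & z & ~x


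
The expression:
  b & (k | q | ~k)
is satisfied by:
  {b: True}


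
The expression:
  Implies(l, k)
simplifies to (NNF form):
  k | ~l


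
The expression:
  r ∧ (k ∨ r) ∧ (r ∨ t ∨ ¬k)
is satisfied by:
  {r: True}


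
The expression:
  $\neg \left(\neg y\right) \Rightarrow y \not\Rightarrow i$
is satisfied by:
  {y: False, i: False}
  {i: True, y: False}
  {y: True, i: False}


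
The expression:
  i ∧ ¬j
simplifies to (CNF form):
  i ∧ ¬j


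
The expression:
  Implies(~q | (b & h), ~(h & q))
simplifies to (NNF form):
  ~b | ~h | ~q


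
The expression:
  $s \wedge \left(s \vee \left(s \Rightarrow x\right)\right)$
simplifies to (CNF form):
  $s$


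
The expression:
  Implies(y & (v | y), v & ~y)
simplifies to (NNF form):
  ~y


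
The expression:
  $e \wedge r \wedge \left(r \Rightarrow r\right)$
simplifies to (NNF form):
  $e \wedge r$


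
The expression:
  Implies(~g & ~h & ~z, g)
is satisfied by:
  {z: True, g: True, h: True}
  {z: True, g: True, h: False}
  {z: True, h: True, g: False}
  {z: True, h: False, g: False}
  {g: True, h: True, z: False}
  {g: True, h: False, z: False}
  {h: True, g: False, z: False}


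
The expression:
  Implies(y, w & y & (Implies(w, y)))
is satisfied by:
  {w: True, y: False}
  {y: False, w: False}
  {y: True, w: True}


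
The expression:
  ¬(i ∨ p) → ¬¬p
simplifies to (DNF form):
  i ∨ p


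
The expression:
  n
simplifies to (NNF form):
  n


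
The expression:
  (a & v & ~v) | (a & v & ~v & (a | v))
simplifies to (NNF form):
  False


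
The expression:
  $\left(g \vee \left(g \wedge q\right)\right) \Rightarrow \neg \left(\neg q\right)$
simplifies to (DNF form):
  $q \vee \neg g$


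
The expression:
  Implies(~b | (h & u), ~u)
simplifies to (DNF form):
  ~u | (b & ~h)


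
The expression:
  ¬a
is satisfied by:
  {a: False}


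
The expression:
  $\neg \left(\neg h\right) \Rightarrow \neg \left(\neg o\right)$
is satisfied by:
  {o: True, h: False}
  {h: False, o: False}
  {h: True, o: True}


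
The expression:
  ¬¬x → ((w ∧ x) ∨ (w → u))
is always true.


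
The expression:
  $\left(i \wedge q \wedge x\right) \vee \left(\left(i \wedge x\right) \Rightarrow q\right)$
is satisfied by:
  {q: True, x: False, i: False}
  {q: False, x: False, i: False}
  {i: True, q: True, x: False}
  {i: True, q: False, x: False}
  {x: True, q: True, i: False}
  {x: True, q: False, i: False}
  {x: True, i: True, q: True}


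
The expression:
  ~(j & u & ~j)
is always true.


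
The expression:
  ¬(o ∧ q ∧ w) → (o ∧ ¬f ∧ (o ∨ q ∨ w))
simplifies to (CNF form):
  o ∧ (q ∨ ¬f) ∧ (w ∨ ¬f)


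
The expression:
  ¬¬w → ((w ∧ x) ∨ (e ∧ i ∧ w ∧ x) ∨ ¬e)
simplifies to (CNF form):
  x ∨ ¬e ∨ ¬w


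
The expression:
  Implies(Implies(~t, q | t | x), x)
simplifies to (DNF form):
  x | (~q & ~t)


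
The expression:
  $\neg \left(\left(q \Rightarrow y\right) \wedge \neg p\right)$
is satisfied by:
  {q: True, p: True, y: False}
  {p: True, y: False, q: False}
  {q: True, p: True, y: True}
  {p: True, y: True, q: False}
  {q: True, y: False, p: False}


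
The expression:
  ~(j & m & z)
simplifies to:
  ~j | ~m | ~z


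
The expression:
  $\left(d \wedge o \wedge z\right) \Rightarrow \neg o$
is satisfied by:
  {o: False, z: False, d: False}
  {d: True, o: False, z: False}
  {z: True, o: False, d: False}
  {d: True, z: True, o: False}
  {o: True, d: False, z: False}
  {d: True, o: True, z: False}
  {z: True, o: True, d: False}


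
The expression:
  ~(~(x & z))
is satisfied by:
  {z: True, x: True}


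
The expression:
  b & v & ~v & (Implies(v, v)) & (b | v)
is never true.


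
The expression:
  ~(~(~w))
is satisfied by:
  {w: False}


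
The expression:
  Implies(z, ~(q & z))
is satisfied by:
  {q: False, z: False}
  {z: True, q: False}
  {q: True, z: False}


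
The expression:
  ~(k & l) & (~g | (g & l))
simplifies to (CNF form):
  (l | ~g) & (l | ~l) & (~g | ~k) & (~k | ~l)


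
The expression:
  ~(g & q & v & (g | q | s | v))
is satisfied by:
  {g: False, v: False, q: False}
  {q: True, g: False, v: False}
  {v: True, g: False, q: False}
  {q: True, v: True, g: False}
  {g: True, q: False, v: False}
  {q: True, g: True, v: False}
  {v: True, g: True, q: False}


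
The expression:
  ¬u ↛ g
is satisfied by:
  {g: True, u: False}
  {u: False, g: False}
  {u: True, g: True}


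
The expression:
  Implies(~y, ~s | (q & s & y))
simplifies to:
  y | ~s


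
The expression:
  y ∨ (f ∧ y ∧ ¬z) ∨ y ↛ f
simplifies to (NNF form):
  y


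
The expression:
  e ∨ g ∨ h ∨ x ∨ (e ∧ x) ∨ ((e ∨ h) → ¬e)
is always true.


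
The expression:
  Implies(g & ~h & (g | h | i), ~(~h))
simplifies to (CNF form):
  h | ~g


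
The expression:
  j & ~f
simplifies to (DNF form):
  j & ~f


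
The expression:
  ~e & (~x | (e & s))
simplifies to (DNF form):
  ~e & ~x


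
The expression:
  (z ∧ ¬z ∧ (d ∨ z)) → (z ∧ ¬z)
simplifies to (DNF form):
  True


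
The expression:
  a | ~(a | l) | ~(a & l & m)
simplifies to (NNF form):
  True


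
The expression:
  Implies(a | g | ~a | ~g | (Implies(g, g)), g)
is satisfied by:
  {g: True}


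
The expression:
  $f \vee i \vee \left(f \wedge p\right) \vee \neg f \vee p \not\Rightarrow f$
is always true.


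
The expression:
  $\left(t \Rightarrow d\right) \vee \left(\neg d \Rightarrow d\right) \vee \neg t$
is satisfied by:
  {d: True, t: False}
  {t: False, d: False}
  {t: True, d: True}


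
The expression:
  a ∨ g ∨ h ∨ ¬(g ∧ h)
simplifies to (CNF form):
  True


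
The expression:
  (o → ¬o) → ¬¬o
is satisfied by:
  {o: True}


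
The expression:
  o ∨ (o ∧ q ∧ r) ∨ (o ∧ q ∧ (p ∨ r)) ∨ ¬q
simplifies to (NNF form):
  o ∨ ¬q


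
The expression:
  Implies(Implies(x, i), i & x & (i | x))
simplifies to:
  x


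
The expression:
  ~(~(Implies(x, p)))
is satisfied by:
  {p: True, x: False}
  {x: False, p: False}
  {x: True, p: True}


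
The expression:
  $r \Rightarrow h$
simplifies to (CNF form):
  $h \vee \neg r$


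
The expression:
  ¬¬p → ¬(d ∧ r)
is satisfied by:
  {p: False, d: False, r: False}
  {r: True, p: False, d: False}
  {d: True, p: False, r: False}
  {r: True, d: True, p: False}
  {p: True, r: False, d: False}
  {r: True, p: True, d: False}
  {d: True, p: True, r: False}


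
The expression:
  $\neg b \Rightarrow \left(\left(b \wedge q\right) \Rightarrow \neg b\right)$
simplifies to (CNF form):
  $\text{True}$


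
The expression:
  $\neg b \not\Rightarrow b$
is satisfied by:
  {b: False}


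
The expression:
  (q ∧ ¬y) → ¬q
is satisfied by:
  {y: True, q: False}
  {q: False, y: False}
  {q: True, y: True}


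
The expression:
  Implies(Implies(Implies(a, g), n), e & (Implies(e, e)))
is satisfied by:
  {g: True, e: True, a: False, n: False}
  {e: True, g: False, a: False, n: False}
  {g: True, e: True, a: True, n: False}
  {e: True, a: True, g: False, n: False}
  {n: True, e: True, g: True, a: False}
  {n: True, e: True, g: False, a: False}
  {n: True, g: True, e: True, a: True}
  {n: True, e: True, a: True, g: False}
  {g: True, n: False, a: False, e: False}
  {n: False, a: False, e: False, g: False}
  {g: True, a: True, n: False, e: False}
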